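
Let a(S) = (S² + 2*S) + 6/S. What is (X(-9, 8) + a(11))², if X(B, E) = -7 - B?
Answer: 2563201/121 ≈ 21183.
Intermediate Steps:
a(S) = S² + 2*S + 6/S
(X(-9, 8) + a(11))² = ((-7 - 1*(-9)) + (6 + 11²*(2 + 11))/11)² = ((-7 + 9) + (6 + 121*13)/11)² = (2 + (6 + 1573)/11)² = (2 + (1/11)*1579)² = (2 + 1579/11)² = (1601/11)² = 2563201/121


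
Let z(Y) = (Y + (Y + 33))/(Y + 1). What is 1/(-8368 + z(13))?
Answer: -14/117093 ≈ -0.00011956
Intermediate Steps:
z(Y) = (33 + 2*Y)/(1 + Y) (z(Y) = (Y + (33 + Y))/(1 + Y) = (33 + 2*Y)/(1 + Y))
1/(-8368 + z(13)) = 1/(-8368 + (33 + 2*13)/(1 + 13)) = 1/(-8368 + (33 + 26)/14) = 1/(-8368 + (1/14)*59) = 1/(-8368 + 59/14) = 1/(-117093/14) = -14/117093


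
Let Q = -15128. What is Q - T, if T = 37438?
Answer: -52566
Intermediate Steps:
Q - T = -15128 - 1*37438 = -15128 - 37438 = -52566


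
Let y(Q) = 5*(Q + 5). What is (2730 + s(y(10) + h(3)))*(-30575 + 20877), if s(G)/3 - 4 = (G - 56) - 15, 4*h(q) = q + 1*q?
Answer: -26751933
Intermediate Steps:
h(q) = q/2 (h(q) = (q + 1*q)/4 = (q + q)/4 = (2*q)/4 = q/2)
y(Q) = 25 + 5*Q (y(Q) = 5*(5 + Q) = 25 + 5*Q)
s(G) = -201 + 3*G (s(G) = 12 + 3*((G - 56) - 15) = 12 + 3*((-56 + G) - 15) = 12 + 3*(-71 + G) = 12 + (-213 + 3*G) = -201 + 3*G)
(2730 + s(y(10) + h(3)))*(-30575 + 20877) = (2730 + (-201 + 3*((25 + 5*10) + (1/2)*3)))*(-30575 + 20877) = (2730 + (-201 + 3*((25 + 50) + 3/2)))*(-9698) = (2730 + (-201 + 3*(75 + 3/2)))*(-9698) = (2730 + (-201 + 3*(153/2)))*(-9698) = (2730 + (-201 + 459/2))*(-9698) = (2730 + 57/2)*(-9698) = (5517/2)*(-9698) = -26751933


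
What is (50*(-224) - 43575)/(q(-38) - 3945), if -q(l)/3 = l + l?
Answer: 7825/531 ≈ 14.736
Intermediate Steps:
q(l) = -6*l (q(l) = -3*(l + l) = -6*l)
(50*(-224) - 43575)/(q(-38) - 3945) = (50*(-224) - 43575)/(-6*(-38) - 3945) = (-11200 - 43575)/(228 - 3945) = -54775/(-3717) = -54775*(-1/3717) = 7825/531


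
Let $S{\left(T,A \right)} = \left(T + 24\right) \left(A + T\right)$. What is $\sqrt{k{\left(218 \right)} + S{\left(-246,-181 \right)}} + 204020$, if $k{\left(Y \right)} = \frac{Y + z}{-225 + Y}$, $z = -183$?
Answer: $204020 + \sqrt{94789} \approx 2.0433 \cdot 10^{5}$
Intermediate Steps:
$S{\left(T,A \right)} = \left(24 + T\right) \left(A + T\right)$
$k{\left(Y \right)} = \frac{-183 + Y}{-225 + Y}$ ($k{\left(Y \right)} = \frac{Y - 183}{-225 + Y} = \frac{-183 + Y}{-225 + Y}$)
$\sqrt{k{\left(218 \right)} + S{\left(-246,-181 \right)}} + 204020 = \sqrt{\frac{-183 + 218}{-225 + 218} + \left(\left(-246\right)^{2} + 24 \left(-181\right) + 24 \left(-246\right) - -44526\right)} + 204020 = \sqrt{\frac{1}{-7} \cdot 35 + \left(60516 - 4344 - 5904 + 44526\right)} + 204020 = \sqrt{\left(- \frac{1}{7}\right) 35 + 94794} + 204020 = \sqrt{-5 + 94794} + 204020 = \sqrt{94789} + 204020 = 204020 + \sqrt{94789}$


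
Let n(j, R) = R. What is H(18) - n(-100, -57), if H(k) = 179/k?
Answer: 1205/18 ≈ 66.944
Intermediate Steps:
H(18) - n(-100, -57) = 179/18 - 1*(-57) = 179*(1/18) + 57 = 179/18 + 57 = 1205/18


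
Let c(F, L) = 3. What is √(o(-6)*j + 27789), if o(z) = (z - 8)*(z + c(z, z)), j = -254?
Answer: √17121 ≈ 130.85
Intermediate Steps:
o(z) = (-8 + z)*(3 + z) (o(z) = (z - 8)*(z + 3) = (-8 + z)*(3 + z))
√(o(-6)*j + 27789) = √((-24 + (-6)² - 5*(-6))*(-254) + 27789) = √((-24 + 36 + 30)*(-254) + 27789) = √(42*(-254) + 27789) = √(-10668 + 27789) = √17121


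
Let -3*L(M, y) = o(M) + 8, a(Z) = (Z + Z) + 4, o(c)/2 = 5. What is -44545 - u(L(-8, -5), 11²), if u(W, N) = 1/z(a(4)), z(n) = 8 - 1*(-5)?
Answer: -579086/13 ≈ -44545.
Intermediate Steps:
o(c) = 10 (o(c) = 2*5 = 10)
a(Z) = 4 + 2*Z (a(Z) = 2*Z + 4 = 4 + 2*Z)
z(n) = 13 (z(n) = 8 + 5 = 13)
L(M, y) = -6 (L(M, y) = -(10 + 8)/3 = -⅓*18 = -6)
u(W, N) = 1/13
-44545 - u(L(-8, -5), 11²) = -44545 - 1*1/13 = -44545 - 1/13 = -579086/13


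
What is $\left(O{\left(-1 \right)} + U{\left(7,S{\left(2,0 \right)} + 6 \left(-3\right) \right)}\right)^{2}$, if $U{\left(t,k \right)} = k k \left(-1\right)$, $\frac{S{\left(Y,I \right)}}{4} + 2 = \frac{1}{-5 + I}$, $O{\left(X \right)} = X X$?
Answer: $\frac{321520761}{625} \approx 5.1443 \cdot 10^{5}$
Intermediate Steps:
$O{\left(X \right)} = X^{2}$
$S{\left(Y,I \right)} = -8 + \frac{4}{-5 + I}$
$U{\left(t,k \right)} = - k^{2}$ ($U{\left(t,k \right)} = k^{2} \left(-1\right) = - k^{2}$)
$\left(O{\left(-1 \right)} + U{\left(7,S{\left(2,0 \right)} + 6 \left(-3\right) \right)}\right)^{2} = \left(\left(-1\right)^{2} - \left(\frac{4 \left(11 - 0\right)}{-5 + 0} + 6 \left(-3\right)\right)^{2}\right)^{2} = \left(1 - \left(\frac{4 \left(11 + 0\right)}{-5} - 18\right)^{2}\right)^{2} = \left(1 - \left(4 \left(- \frac{1}{5}\right) 11 - 18\right)^{2}\right)^{2} = \left(1 - \left(- \frac{44}{5} - 18\right)^{2}\right)^{2} = \left(1 - \left(- \frac{134}{5}\right)^{2}\right)^{2} = \left(1 - \frac{17956}{25}\right)^{2} = \left(- \frac{17931}{25}\right)^{2} = \frac{321520761}{625}$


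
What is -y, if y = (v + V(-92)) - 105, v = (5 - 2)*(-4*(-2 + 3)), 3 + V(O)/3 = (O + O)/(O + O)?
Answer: 123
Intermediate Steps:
V(O) = -6 (V(O) = -9 + 3*((O + O)/(O + O)) = -9 + 3*((2*O)/((2*O))) = -9 + 3*((2*O)*(1/(2*O))) = -9 + 3*1 = -9 + 3 = -6)
v = -12 (v = 3*(-4*1) = 3*(-4) = -12)
y = -123 (y = (-12 - 6) - 105 = -18 - 105 = -123)
-y = -1*(-123) = 123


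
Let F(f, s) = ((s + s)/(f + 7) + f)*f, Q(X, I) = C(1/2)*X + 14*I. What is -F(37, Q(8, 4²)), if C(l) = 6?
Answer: -20091/11 ≈ -1826.5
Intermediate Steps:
Q(X, I) = 6*X + 14*I
F(f, s) = f*(f + 2*s/(7 + f)) (F(f, s) = ((2*s)/(7 + f) + f)*f = (2*s/(7 + f) + f)*f = (f + 2*s/(7 + f))*f = f*(f + 2*s/(7 + f)))
-F(37, Q(8, 4²)) = -37*(37² + 2*(6*8 + 14*4²) + 7*37)/(7 + 37) = -37*(1369 + 2*(48 + 14*16) + 259)/44 = -37*(1369 + 2*(48 + 224) + 259)/44 = -37*(1369 + 2*272 + 259)/44 = -37*(1369 + 544 + 259)/44 = -37*2172/44 = -1*20091/11 = -20091/11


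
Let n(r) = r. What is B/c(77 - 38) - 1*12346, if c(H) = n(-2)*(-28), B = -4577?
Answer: -695953/56 ≈ -12428.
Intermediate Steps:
c(H) = 56 (c(H) = -2*(-28) = 56)
B/c(77 - 38) - 1*12346 = -4577/56 - 1*12346 = -4577*1/56 - 12346 = -4577/56 - 12346 = -695953/56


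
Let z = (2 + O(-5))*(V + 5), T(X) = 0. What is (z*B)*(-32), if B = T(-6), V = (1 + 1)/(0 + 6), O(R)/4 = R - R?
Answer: 0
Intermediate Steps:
O(R) = 0 (O(R) = 4*(R - R) = 4*0 = 0)
V = 1/3 (V = 2/6 = 2*(1/6) = 1/3 ≈ 0.33333)
B = 0
z = 32/3 (z = (2 + 0)*(1/3 + 5) = 2*(16/3) = 32/3 ≈ 10.667)
(z*B)*(-32) = ((32/3)*0)*(-32) = 0*(-32) = 0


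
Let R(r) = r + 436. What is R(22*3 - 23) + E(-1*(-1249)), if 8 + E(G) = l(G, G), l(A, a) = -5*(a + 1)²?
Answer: -7812029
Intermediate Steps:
R(r) = 436 + r
l(A, a) = -5*(1 + a)²
E(G) = -8 - 5*(1 + G)²
R(22*3 - 23) + E(-1*(-1249)) = (436 + (22*3 - 23)) + (-8 - 5*(1 - 1*(-1249))²) = (436 + (66 - 23)) + (-8 - 5*(1 + 1249)²) = (436 + 43) + (-8 - 5*1250²) = 479 + (-8 - 5*1562500) = 479 + (-8 - 7812500) = 479 - 7812508 = -7812029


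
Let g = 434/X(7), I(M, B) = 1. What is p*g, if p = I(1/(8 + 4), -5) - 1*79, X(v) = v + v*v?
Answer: -1209/2 ≈ -604.50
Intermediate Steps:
X(v) = v + v**2
g = 31/4 (g = 434/((7*(1 + 7))) = 434/((7*8)) = 434/56 = 434*(1/56) = 31/4 ≈ 7.7500)
p = -78 (p = 1 - 1*79 = 1 - 79 = -78)
p*g = -78*31/4 = -1209/2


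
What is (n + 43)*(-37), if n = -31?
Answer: -444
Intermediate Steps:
(n + 43)*(-37) = (-31 + 43)*(-37) = 12*(-37) = -444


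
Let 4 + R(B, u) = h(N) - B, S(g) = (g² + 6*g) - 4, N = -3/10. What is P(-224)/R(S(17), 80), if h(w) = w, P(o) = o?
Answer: 320/559 ≈ 0.57245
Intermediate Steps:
N = -3/10 (N = -3*⅒ = -3/10 ≈ -0.30000)
S(g) = -4 + g² + 6*g
R(B, u) = -43/10 - B (R(B, u) = -4 + (-3/10 - B) = -43/10 - B)
P(-224)/R(S(17), 80) = -224/(-43/10 - (-4 + 17² + 6*17)) = -224/(-43/10 - (-4 + 289 + 102)) = -224/(-43/10 - 1*387) = -224/(-43/10 - 387) = -224/(-3913/10) = -224*(-10/3913) = 320/559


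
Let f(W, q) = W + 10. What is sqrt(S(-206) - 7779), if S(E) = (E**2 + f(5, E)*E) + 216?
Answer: sqrt(31783) ≈ 178.28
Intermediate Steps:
f(W, q) = 10 + W
S(E) = 216 + E**2 + 15*E (S(E) = (E**2 + (10 + 5)*E) + 216 = (E**2 + 15*E) + 216 = 216 + E**2 + 15*E)
sqrt(S(-206) - 7779) = sqrt((216 + (-206)**2 + 15*(-206)) - 7779) = sqrt((216 + 42436 - 3090) - 7779) = sqrt(39562 - 7779) = sqrt(31783)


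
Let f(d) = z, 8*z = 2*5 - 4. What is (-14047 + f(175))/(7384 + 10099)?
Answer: -56185/69932 ≈ -0.80342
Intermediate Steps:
z = ¾ (z = (2*5 - 4)/8 = (10 - 4)/8 = (⅛)*6 = ¾ ≈ 0.75000)
f(d) = ¾
(-14047 + f(175))/(7384 + 10099) = (-14047 + ¾)/(7384 + 10099) = -56185/4/17483 = -56185/4*1/17483 = -56185/69932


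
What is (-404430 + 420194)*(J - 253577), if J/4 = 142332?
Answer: 4977498764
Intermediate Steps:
J = 569328 (J = 4*142332 = 569328)
(-404430 + 420194)*(J - 253577) = (-404430 + 420194)*(569328 - 253577) = 15764*315751 = 4977498764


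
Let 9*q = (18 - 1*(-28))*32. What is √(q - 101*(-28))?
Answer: 2*√6731/3 ≈ 54.695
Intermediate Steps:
q = 1472/9 (q = ((18 - 1*(-28))*32)/9 = ((18 + 28)*32)/9 = (46*32)/9 = (⅑)*1472 = 1472/9 ≈ 163.56)
√(q - 101*(-28)) = √(1472/9 - 101*(-28)) = √(1472/9 + 2828) = √(26924/9) = 2*√6731/3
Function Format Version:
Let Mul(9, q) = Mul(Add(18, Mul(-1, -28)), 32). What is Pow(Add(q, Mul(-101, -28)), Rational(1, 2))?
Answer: Mul(Rational(2, 3), Pow(6731, Rational(1, 2))) ≈ 54.695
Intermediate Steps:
q = Rational(1472, 9) (q = Mul(Rational(1, 9), Mul(Add(18, Mul(-1, -28)), 32)) = Mul(Rational(1, 9), Mul(Add(18, 28), 32)) = Mul(Rational(1, 9), Mul(46, 32)) = Mul(Rational(1, 9), 1472) = Rational(1472, 9) ≈ 163.56)
Pow(Add(q, Mul(-101, -28)), Rational(1, 2)) = Pow(Add(Rational(1472, 9), Mul(-101, -28)), Rational(1, 2)) = Pow(Add(Rational(1472, 9), 2828), Rational(1, 2)) = Pow(Rational(26924, 9), Rational(1, 2)) = Mul(Rational(2, 3), Pow(6731, Rational(1, 2)))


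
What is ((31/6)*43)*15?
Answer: 6665/2 ≈ 3332.5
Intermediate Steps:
((31/6)*43)*15 = (1333/6)*15 = 6665/2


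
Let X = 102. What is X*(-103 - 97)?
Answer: -20400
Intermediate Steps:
X*(-103 - 97) = 102*(-103 - 97) = 102*(-200) = -20400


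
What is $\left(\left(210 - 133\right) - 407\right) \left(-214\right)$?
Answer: $70620$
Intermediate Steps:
$\left(\left(210 - 133\right) - 407\right) \left(-214\right) = \left(77 - 407\right) \left(-214\right) = \left(-330\right) \left(-214\right) = 70620$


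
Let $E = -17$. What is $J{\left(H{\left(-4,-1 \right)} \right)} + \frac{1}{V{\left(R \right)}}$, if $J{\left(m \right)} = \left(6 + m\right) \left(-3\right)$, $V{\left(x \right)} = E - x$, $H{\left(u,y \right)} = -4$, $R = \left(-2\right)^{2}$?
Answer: $- \frac{127}{21} \approx -6.0476$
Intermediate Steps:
$R = 4$
$V{\left(x \right)} = -17 - x$
$J{\left(m \right)} = -18 - 3 m$
$J{\left(H{\left(-4,-1 \right)} \right)} + \frac{1}{V{\left(R \right)}} = \left(-18 - -12\right) + \frac{1}{-17 - 4} = \left(-18 + 12\right) + \frac{1}{-17 - 4} = -6 + \frac{1}{-21} = -6 - \frac{1}{21} = - \frac{127}{21}$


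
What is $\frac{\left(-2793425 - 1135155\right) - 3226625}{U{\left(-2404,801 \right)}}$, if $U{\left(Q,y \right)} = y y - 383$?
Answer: $- \frac{7155205}{641218} \approx -11.159$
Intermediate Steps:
$U{\left(Q,y \right)} = -383 + y^{2}$ ($U{\left(Q,y \right)} = y^{2} - 383 = -383 + y^{2}$)
$\frac{\left(-2793425 - 1135155\right) - 3226625}{U{\left(-2404,801 \right)}} = \frac{\left(-2793425 - 1135155\right) - 3226625}{-383 + 801^{2}} = \frac{-3928580 - 3226625}{-383 + 641601} = - \frac{7155205}{641218}$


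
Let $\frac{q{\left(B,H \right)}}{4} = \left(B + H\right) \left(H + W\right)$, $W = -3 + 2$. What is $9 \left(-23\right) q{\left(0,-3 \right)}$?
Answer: $-9936$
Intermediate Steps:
$W = -1$
$q{\left(B,H \right)} = 4 \left(-1 + H\right) \left(B + H\right)$ ($q{\left(B,H \right)} = 4 \left(B + H\right) \left(H - 1\right) = 4 \left(B + H\right) \left(-1 + H\right) = 4 \left(-1 + H\right) \left(B + H\right)$)
$9 \left(-23\right) q{\left(0,-3 \right)} = 9 \left(-23\right) \left(\left(-4\right) 0 - -12 + 4 \left(-3\right)^{2} + 4 \cdot 0 \left(-3\right)\right) = - 207 \left(0 + 12 + 4 \cdot 9 + 0\right) = - 207 \left(0 + 12 + 36 + 0\right) = \left(-207\right) 48 = -9936$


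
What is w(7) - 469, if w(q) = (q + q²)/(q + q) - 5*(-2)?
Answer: -455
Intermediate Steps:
w(q) = 10 + (q + q²)/(2*q) (w(q) = (q + q²)/((2*q)) + 10 = (q + q²)*(1/(2*q)) + 10 = (q + q²)/(2*q) + 10 = 10 + (q + q²)/(2*q))
w(7) - 469 = (21/2 + (½)*7) - 469 = (21/2 + 7/2) - 469 = 14 - 469 = -455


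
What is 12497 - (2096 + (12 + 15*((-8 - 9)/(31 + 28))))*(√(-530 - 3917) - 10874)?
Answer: 1350385581/59 - 124117*I*√4447/59 ≈ 2.2888e+7 - 1.4029e+5*I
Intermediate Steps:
12497 - (2096 + (12 + 15*((-8 - 9)/(31 + 28))))*(√(-530 - 3917) - 10874) = 12497 - (2096 + (12 + 15*(-17/59)))*(√(-4447) - 10874) = 12497 - (2096 + (12 + 15*(-17*1/59)))*(I*√4447 - 10874) = 12497 - (2096 + (12 + 15*(-17/59)))*(-10874 + I*√4447) = 12497 - (2096 + (12 - 255/59))*(-10874 + I*√4447) = 12497 - (2096 + 453/59)*(-10874 + I*√4447) = 12497 - 124117*(-10874 + I*√4447)/59 = 12497 - (-1349648258/59 + 124117*I*√4447/59) = 12497 + (1349648258/59 - 124117*I*√4447/59) = 1350385581/59 - 124117*I*√4447/59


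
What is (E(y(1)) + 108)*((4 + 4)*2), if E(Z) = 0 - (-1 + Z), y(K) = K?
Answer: 1728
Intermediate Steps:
E(Z) = 1 - Z (E(Z) = 0 + (1 - Z) = 1 - Z)
(E(y(1)) + 108)*((4 + 4)*2) = ((1 - 1*1) + 108)*((4 + 4)*2) = ((1 - 1) + 108)*(8*2) = (0 + 108)*16 = 108*16 = 1728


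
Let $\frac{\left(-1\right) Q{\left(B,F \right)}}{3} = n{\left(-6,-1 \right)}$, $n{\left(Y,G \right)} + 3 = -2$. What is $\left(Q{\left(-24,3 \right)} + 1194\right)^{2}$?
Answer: $1461681$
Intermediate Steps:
$n{\left(Y,G \right)} = -5$ ($n{\left(Y,G \right)} = -3 - 2 = -5$)
$Q{\left(B,F \right)} = 15$ ($Q{\left(B,F \right)} = \left(-3\right) \left(-5\right) = 15$)
$\left(Q{\left(-24,3 \right)} + 1194\right)^{2} = \left(15 + 1194\right)^{2} = 1209^{2} = 1461681$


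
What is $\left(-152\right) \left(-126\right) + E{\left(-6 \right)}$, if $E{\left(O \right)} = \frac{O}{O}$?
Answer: $19153$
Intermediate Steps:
$E{\left(O \right)} = 1$
$\left(-152\right) \left(-126\right) + E{\left(-6 \right)} = \left(-152\right) \left(-126\right) + 1 = 19152 + 1 = 19153$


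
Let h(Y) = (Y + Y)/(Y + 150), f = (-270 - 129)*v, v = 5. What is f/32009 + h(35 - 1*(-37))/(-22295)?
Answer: -1646473641/26404704235 ≈ -0.062355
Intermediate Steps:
f = -1995 (f = (-270 - 129)*5 = -399*5 = -1995)
h(Y) = 2*Y/(150 + Y) (h(Y) = (2*Y)/(150 + Y) = 2*Y/(150 + Y))
f/32009 + h(35 - 1*(-37))/(-22295) = -1995/32009 + (2*(35 - 1*(-37))/(150 + (35 - 1*(-37))))/(-22295) = -1995*1/32009 + (2*(35 + 37)/(150 + (35 + 37)))*(-1/22295) = -1995/32009 + (2*72/(150 + 72))*(-1/22295) = -1995/32009 + (2*72/222)*(-1/22295) = -1995/32009 + (2*72*(1/222))*(-1/22295) = -1995/32009 + (24/37)*(-1/22295) = -1995/32009 - 24/824915 = -1646473641/26404704235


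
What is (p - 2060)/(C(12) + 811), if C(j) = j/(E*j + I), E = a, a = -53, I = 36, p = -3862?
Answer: -296100/40549 ≈ -7.3023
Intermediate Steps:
E = -53
C(j) = j/(36 - 53*j) (C(j) = j/(-53*j + 36) = j/(36 - 53*j))
(p - 2060)/(C(12) + 811) = (-3862 - 2060)/(-1*12/(-36 + 53*12) + 811) = -5922/(-1*12/(-36 + 636) + 811) = -5922/(-1*12/600 + 811) = -5922/(-1*12*1/600 + 811) = -5922/(-1/50 + 811) = -5922/40549/50 = -5922*50/40549 = -296100/40549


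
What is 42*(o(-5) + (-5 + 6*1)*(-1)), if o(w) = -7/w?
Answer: 84/5 ≈ 16.800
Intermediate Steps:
42*(o(-5) + (-5 + 6*1)*(-1)) = 42*(-7/(-5) + (-5 + 6*1)*(-1)) = 42*(-7*(-1/5) + (-5 + 6)*(-1)) = 42*(7/5 + 1*(-1)) = 42*(7/5 - 1) = 42*(2/5) = 84/5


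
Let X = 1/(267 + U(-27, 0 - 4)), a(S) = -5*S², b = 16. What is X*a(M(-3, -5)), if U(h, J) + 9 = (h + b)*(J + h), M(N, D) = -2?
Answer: -20/599 ≈ -0.033389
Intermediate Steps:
U(h, J) = -9 + (16 + h)*(J + h) (U(h, J) = -9 + (h + 16)*(J + h) = -9 + (16 + h)*(J + h))
X = 1/599 (X = 1/(267 + (-9 + (-27)² + 16*(0 - 4) + 16*(-27) + (0 - 4)*(-27))) = 1/(267 + (-9 + 729 + 16*(-4) - 432 - 4*(-27))) = 1/(267 + (-9 + 729 - 64 - 432 + 108)) = 1/(267 + 332) = 1/599 ≈ 0.0016694)
X*a(M(-3, -5)) = (-5*(-2)²)/599 = (-5*4)/599 = (1/599)*(-20) = -20/599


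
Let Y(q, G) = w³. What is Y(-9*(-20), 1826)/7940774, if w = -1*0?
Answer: 0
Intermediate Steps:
w = 0
Y(q, G) = 0 (Y(q, G) = 0³ = 0)
Y(-9*(-20), 1826)/7940774 = 0/7940774 = 0*(1/7940774) = 0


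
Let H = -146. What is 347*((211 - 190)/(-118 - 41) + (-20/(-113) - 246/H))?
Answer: 262430548/437197 ≈ 600.26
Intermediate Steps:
347*((211 - 190)/(-118 - 41) + (-20/(-113) - 246/H)) = 347*((211 - 190)/(-118 - 41) + (-20/(-113) - 246/(-146))) = 347*(21/(-159) + (-20*(-1/113) - 246*(-1/146))) = 347*(21*(-1/159) + (20/113 + 123/73)) = 347*(-7/53 + 15359/8249) = 347*(756284/437197) = 262430548/437197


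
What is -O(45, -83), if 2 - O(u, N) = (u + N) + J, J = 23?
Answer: -17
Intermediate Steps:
O(u, N) = -21 - N - u (O(u, N) = 2 - ((u + N) + 23) = 2 - ((N + u) + 23) = 2 - (23 + N + u) = 2 + (-23 - N - u) = -21 - N - u)
-O(45, -83) = -(-21 - 1*(-83) - 1*45) = -(-21 + 83 - 45) = -1*17 = -17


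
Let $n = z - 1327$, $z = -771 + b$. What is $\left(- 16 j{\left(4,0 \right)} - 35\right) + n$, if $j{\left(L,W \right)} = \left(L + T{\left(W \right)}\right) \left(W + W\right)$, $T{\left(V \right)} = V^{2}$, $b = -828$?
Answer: $-2961$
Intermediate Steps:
$z = -1599$ ($z = -771 - 828 = -1599$)
$j{\left(L,W \right)} = 2 W \left(L + W^{2}\right)$ ($j{\left(L,W \right)} = \left(L + W^{2}\right) \left(W + W\right) = \left(L + W^{2}\right) 2 W = 2 W \left(L + W^{2}\right)$)
$n = -2926$ ($n = -1599 - 1327 = -2926$)
$\left(- 16 j{\left(4,0 \right)} - 35\right) + n = \left(- 16 \cdot 2 \cdot 0 \left(4 + 0^{2}\right) - 35\right) - 2926 = \left(- 16 \cdot 2 \cdot 0 \left(4 + 0\right) - 35\right) - 2926 = \left(- 16 \cdot 2 \cdot 0 \cdot 4 - 35\right) - 2926 = \left(\left(-16\right) 0 - 35\right) - 2926 = \left(0 - 35\right) - 2926 = -35 - 2926 = -2961$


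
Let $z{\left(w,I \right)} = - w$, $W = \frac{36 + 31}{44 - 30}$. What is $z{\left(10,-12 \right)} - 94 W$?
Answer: $- \frac{3219}{7} \approx -459.86$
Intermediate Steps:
$W = \frac{67}{14} \approx 4.7857$
$z{\left(10,-12 \right)} - 94 W = \left(-1\right) 10 - \frac{3149}{7} = -10 - \frac{3149}{7} = - \frac{3219}{7}$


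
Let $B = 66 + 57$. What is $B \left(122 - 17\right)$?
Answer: $12915$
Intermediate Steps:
$B = 123$
$B \left(122 - 17\right) = 123 \left(122 - 17\right) = 123 \cdot 105 = 12915$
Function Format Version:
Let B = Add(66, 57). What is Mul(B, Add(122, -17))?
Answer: 12915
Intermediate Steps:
B = 123
Mul(B, Add(122, -17)) = Mul(123, Add(122, -17)) = Mul(123, 105) = 12915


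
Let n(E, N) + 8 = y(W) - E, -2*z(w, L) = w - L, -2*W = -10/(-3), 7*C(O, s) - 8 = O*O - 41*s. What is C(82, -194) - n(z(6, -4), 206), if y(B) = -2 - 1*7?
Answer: 2110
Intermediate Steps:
C(O, s) = 8/7 - 41*s/7 + O²/7 (C(O, s) = 8/7 + (O*O - 41*s)/7 = 8/7 + (O² - 41*s)/7 = 8/7 + (-41*s/7 + O²/7) = 8/7 - 41*s/7 + O²/7)
W = -5/3 (W = -(-5)/(-3) = -(-5)*(-1)/3 = -½*10/3 = -5/3 ≈ -1.6667)
y(B) = -9 (y(B) = -2 - 7 = -9)
z(w, L) = L/2 - w/2 (z(w, L) = -(w - L)/2 = L/2 - w/2)
n(E, N) = -17 - E (n(E, N) = -8 + (-9 - E) = -17 - E)
C(82, -194) - n(z(6, -4), 206) = (8/7 - 41/7*(-194) + (⅐)*82²) - (-17 - ((½)*(-4) - ½*6)) = (8/7 + 7954/7 + (⅐)*6724) - (-17 - (-2 - 3)) = (8/7 + 7954/7 + 6724/7) - (-17 - 1*(-5)) = 2098 - (-17 + 5) = 2098 - 1*(-12) = 2098 + 12 = 2110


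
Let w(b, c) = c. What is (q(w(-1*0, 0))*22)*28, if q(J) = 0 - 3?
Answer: -1848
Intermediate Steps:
q(J) = -3
(q(w(-1*0, 0))*22)*28 = -3*22*28 = -66*28 = -1848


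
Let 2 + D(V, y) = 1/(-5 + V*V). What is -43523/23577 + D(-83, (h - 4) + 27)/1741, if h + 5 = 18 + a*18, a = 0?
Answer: -521949654571/282571382388 ≈ -1.8471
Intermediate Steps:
h = 13 (h = -5 + (18 + 0*18) = -5 + (18 + 0) = -5 + 18 = 13)
D(V, y) = -2 + 1/(-5 + V**2) (D(V, y) = -2 + 1/(-5 + V*V) = -2 + 1/(-5 + V**2))
-43523/23577 + D(-83, (h - 4) + 27)/1741 = -43523/23577 + ((11 - 2*(-83)**2)/(-5 + (-83)**2))/1741 = -43523*1/23577 + ((11 - 2*6889)/(-5 + 6889))*(1/1741) = -43523/23577 + ((11 - 13778)/6884)*(1/1741) = -43523/23577 + ((1/6884)*(-13767))*(1/1741) = -43523/23577 - 13767/6884*1/1741 = -43523/23577 - 13767/11985044 = -521949654571/282571382388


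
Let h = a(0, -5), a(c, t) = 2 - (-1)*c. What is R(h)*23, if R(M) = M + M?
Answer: 92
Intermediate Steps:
a(c, t) = 2 + c
h = 2 (h = 2 + 0 = 2)
R(M) = 2*M
R(h)*23 = (2*2)*23 = 4*23 = 92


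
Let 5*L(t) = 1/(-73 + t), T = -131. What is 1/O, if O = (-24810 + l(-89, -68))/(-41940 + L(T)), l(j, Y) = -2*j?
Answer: 42778801/25124640 ≈ 1.7027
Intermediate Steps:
L(t) = 1/(5*(-73 + t))
O = 25124640/42778801 (O = (-24810 - 2*(-89))/(-41940 + 1/(5*(-73 - 131))) = (-24810 + 178)/(-41940 + (1/5)/(-204)) = -24632/(-41940 + (1/5)*(-1/204)) = -24632/(-41940 - 1/1020) = -24632/(-42778801/1020) = -24632*(-1020/42778801) = 25124640/42778801 ≈ 0.58732)
1/O = 1/(25124640/42778801) = 42778801/25124640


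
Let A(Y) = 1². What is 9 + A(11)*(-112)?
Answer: -103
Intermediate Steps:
A(Y) = 1
9 + A(11)*(-112) = 9 + 1*(-112) = 9 - 112 = -103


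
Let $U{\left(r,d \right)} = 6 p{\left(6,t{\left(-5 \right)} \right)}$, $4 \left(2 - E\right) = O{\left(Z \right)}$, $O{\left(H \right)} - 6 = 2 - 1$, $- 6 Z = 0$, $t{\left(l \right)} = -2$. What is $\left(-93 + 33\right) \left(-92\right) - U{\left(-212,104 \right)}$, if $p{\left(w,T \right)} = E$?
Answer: $\frac{11037}{2} \approx 5518.5$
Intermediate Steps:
$Z = 0$ ($Z = \left(- \frac{1}{6}\right) 0 = 0$)
$O{\left(H \right)} = 7$ ($O{\left(H \right)} = 6 + \left(2 - 1\right) = 6 + 1 = 7$)
$E = \frac{1}{4}$ ($E = 2 - \frac{7}{4} = \frac{1}{4} \approx 0.25$)
$p{\left(w,T \right)} = \frac{1}{4}$
$U{\left(r,d \right)} = \frac{3}{2}$ ($U{\left(r,d \right)} = 6 \cdot \frac{1}{4} = \frac{3}{2}$)
$\left(-93 + 33\right) \left(-92\right) - U{\left(-212,104 \right)} = \left(-93 + 33\right) \left(-92\right) - \frac{3}{2} = \left(-60\right) \left(-92\right) - \frac{3}{2} = 5520 - \frac{3}{2} = \frac{11037}{2}$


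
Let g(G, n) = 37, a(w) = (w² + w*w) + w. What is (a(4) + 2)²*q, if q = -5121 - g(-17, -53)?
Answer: -7448152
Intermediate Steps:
a(w) = w + 2*w² (a(w) = (w² + w²) + w = 2*w² + w = w + 2*w²)
q = -5158 (q = -5121 - 1*37 = -5121 - 37 = -5158)
(a(4) + 2)²*q = (4*(1 + 2*4) + 2)²*(-5158) = (4*(1 + 8) + 2)²*(-5158) = (4*9 + 2)²*(-5158) = (36 + 2)²*(-5158) = 38²*(-5158) = 1444*(-5158) = -7448152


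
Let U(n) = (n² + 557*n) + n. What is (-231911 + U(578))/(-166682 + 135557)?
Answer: -424697/31125 ≈ -13.645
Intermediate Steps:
U(n) = n² + 558*n
(-231911 + U(578))/(-166682 + 135557) = (-231911 + 578*(558 + 578))/(-166682 + 135557) = (-231911 + 578*1136)/(-31125) = (-231911 + 656608)*(-1/31125) = 424697*(-1/31125) = -424697/31125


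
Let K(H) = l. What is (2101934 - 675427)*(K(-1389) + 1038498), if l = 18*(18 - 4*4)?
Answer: 1481476020738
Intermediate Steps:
l = 36 (l = 18*(18 - 1*16) = 18*(18 - 16) = 18*2 = 36)
K(H) = 36
(2101934 - 675427)*(K(-1389) + 1038498) = (2101934 - 675427)*(36 + 1038498) = 1426507*1038534 = 1481476020738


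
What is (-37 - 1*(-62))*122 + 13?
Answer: 3063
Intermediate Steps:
(-37 - 1*(-62))*122 + 13 = (-37 + 62)*122 + 13 = 25*122 + 13 = 3050 + 13 = 3063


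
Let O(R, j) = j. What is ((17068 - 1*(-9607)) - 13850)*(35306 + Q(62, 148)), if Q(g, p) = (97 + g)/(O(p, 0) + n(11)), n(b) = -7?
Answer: 3167556975/7 ≈ 4.5251e+8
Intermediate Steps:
Q(g, p) = -97/7 - g/7 (Q(g, p) = (97 + g)/(0 - 7) = (97 + g)/(-7) = (97 + g)*(-⅐) = -97/7 - g/7)
((17068 - 1*(-9607)) - 13850)*(35306 + Q(62, 148)) = ((17068 - 1*(-9607)) - 13850)*(35306 + (-97/7 - ⅐*62)) = ((17068 + 9607) - 13850)*(35306 + (-97/7 - 62/7)) = (26675 - 13850)*(35306 - 159/7) = 12825*(246983/7) = 3167556975/7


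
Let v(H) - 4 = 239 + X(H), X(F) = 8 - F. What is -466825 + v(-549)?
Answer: -466025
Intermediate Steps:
v(H) = 251 - H (v(H) = 4 + (239 + (8 - H)) = 4 + (247 - H) = 251 - H)
-466825 + v(-549) = -466825 + (251 - 1*(-549)) = -466825 + (251 + 549) = -466825 + 800 = -466025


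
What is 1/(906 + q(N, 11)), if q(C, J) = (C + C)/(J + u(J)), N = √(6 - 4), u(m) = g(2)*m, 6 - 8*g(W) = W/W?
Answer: 9263397/8392637426 - 572*√2/4196318713 ≈ 0.0011036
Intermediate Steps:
g(W) = 5/8 (g(W) = ¾ - W/(8*W) = ¾ - ⅛*1 = ¾ - ⅛ = 5/8)
u(m) = 5*m/8
N = √2 ≈ 1.4142
q(C, J) = 16*C/(13*J) (q(C, J) = (C + C)/(J + 5*J/8) = (2*C)/((13*J/8)) = (2*C)*(8/(13*J)) = 16*C/(13*J))
1/(906 + q(N, 11)) = 1/(906 + (16/13)*√2/11) = 1/(906 + (16/13)*√2*(1/11)) = 1/(906 + 16*√2/143)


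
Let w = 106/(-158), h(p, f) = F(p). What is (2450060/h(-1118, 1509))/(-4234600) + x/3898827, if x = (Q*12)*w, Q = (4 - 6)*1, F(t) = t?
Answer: 12677640900193/24303230314929540 ≈ 0.00052164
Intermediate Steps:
Q = -2 (Q = -2*1 = -2)
h(p, f) = p
w = -53/79 (w = 106*(-1/158) = -53/79 ≈ -0.67089)
x = 1272/79 (x = -2*12*(-53/79) = -24*(-53/79) = 1272/79 ≈ 16.101)
(2450060/h(-1118, 1509))/(-4234600) + x/3898827 = (2450060/(-1118))/(-4234600) + (1272/79)/3898827 = (2450060*(-1/1118))*(-1/4234600) + (1272/79)*(1/3898827) = -1225030/559*(-1/4234600) + 424/102669111 = 122503/236714140 + 424/102669111 = 12677640900193/24303230314929540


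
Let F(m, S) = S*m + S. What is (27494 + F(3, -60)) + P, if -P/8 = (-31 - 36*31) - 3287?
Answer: 62726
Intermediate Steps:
F(m, S) = S + S*m
P = 35472 (P = -8*((-31 - 36*31) - 3287) = -8*((-31 - 1116) - 3287) = -8*(-1147 - 3287) = -8*(-4434) = 35472)
(27494 + F(3, -60)) + P = (27494 - 60*(1 + 3)) + 35472 = (27494 - 60*4) + 35472 = (27494 - 240) + 35472 = 27254 + 35472 = 62726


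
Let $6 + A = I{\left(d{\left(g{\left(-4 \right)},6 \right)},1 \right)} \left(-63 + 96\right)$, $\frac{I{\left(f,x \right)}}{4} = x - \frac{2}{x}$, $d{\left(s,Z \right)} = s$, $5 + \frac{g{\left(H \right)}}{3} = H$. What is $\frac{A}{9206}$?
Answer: $- \frac{69}{4603} \approx -0.01499$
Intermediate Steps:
$g{\left(H \right)} = -15 + 3 H$
$I{\left(f,x \right)} = - \frac{8}{x} + 4 x$ ($I{\left(f,x \right)} = 4 \left(x - \frac{2}{x}\right) = - \frac{8}{x} + 4 x$)
$A = -138$ ($A = -6 + \left(- \frac{8}{1} + 4 \cdot 1\right) \left(-63 + 96\right) = -6 + \left(\left(-8\right) 1 + 4\right) 33 = -6 + \left(-8 + 4\right) 33 = -6 - 132 = -138$)
$\frac{A}{9206} = - \frac{138}{9206} = \left(-138\right) \frac{1}{9206} = - \frac{69}{4603}$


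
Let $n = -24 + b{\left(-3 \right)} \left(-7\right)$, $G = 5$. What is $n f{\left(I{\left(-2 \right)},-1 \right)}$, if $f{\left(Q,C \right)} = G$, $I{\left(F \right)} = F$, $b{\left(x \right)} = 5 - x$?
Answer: $-400$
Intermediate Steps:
$f{\left(Q,C \right)} = 5$
$n = -80$ ($n = -24 + \left(5 - -3\right) \left(-7\right) = -24 + \left(5 + 3\right) \left(-7\right) = -24 + 8 \left(-7\right) = -24 - 56 = -80$)
$n f{\left(I{\left(-2 \right)},-1 \right)} = \left(-80\right) 5 = -400$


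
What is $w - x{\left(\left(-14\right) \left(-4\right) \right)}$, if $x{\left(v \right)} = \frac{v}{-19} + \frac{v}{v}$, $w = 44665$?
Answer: $\frac{848672}{19} \approx 44667.0$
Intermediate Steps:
$x{\left(v \right)} = 1 - \frac{v}{19}$ ($x{\left(v \right)} = v \left(- \frac{1}{19}\right) + 1 = - \frac{v}{19} + 1 = 1 - \frac{v}{19}$)
$w - x{\left(\left(-14\right) \left(-4\right) \right)} = 44665 - \left(1 - \frac{\left(-14\right) \left(-4\right)}{19}\right) = 44665 - \left(1 - \frac{56}{19}\right) = 44665 - - \frac{37}{19} = 44665 + \frac{37}{19} = \frac{848672}{19}$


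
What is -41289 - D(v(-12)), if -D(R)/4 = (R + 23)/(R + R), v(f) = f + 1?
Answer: -454203/11 ≈ -41291.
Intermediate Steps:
v(f) = 1 + f
D(R) = -2*(23 + R)/R (D(R) = -4*(R + 23)/(R + R) = -4*(23 + R)/(2*R) = -4*(23 + R)*1/(2*R) = -2*(23 + R)/R)
-41289 - D(v(-12)) = -41289 - (-2 - 46/(1 - 12)) = -41289 - (-2 - 46/(-11)) = -41289 - (-2 - 46*(-1/11)) = -41289 - (-2 + 46/11) = -41289 - 1*24/11 = -41289 - 24/11 = -454203/11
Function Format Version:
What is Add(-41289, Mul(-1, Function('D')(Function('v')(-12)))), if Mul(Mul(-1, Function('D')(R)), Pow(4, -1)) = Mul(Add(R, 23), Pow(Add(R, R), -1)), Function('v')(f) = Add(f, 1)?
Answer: Rational(-454203, 11) ≈ -41291.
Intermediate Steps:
Function('v')(f) = Add(1, f)
Function('D')(R) = Mul(-2, Pow(R, -1), Add(23, R)) (Function('D')(R) = Mul(-4, Mul(Add(R, 23), Pow(Add(R, R), -1))) = Mul(-4, Mul(Add(23, R), Pow(Mul(2, R), -1))) = Mul(-4, Mul(Add(23, R), Mul(Rational(1, 2), Pow(R, -1)))) = Mul(-4, Mul(Rational(1, 2), Pow(R, -1), Add(23, R))) = Mul(-2, Pow(R, -1), Add(23, R)))
Add(-41289, Mul(-1, Function('D')(Function('v')(-12)))) = Add(-41289, Mul(-1, Add(-2, Mul(-46, Pow(Add(1, -12), -1))))) = Add(-41289, Mul(-1, Add(-2, Mul(-46, Pow(-11, -1))))) = Add(-41289, Mul(-1, Add(-2, Mul(-46, Rational(-1, 11))))) = Add(-41289, Mul(-1, Add(-2, Rational(46, 11)))) = Add(-41289, Mul(-1, Rational(24, 11))) = Add(-41289, Rational(-24, 11)) = Rational(-454203, 11)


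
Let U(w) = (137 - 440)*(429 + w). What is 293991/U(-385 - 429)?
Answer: 97997/38885 ≈ 2.5202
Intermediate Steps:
U(w) = -129987 - 303*w (U(w) = -303*(429 + w) = -129987 - 303*w)
293991/U(-385 - 429) = 293991/(-129987 - 303*(-385 - 429)) = 293991/(-129987 - 303*(-814)) = 293991/(-129987 + 246642) = 293991/116655 = 293991*(1/116655) = 97997/38885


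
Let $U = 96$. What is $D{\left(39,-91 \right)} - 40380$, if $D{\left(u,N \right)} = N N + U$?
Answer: $-32003$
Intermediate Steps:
$D{\left(u,N \right)} = 96 + N^{2}$ ($D{\left(u,N \right)} = N N + 96 = N^{2} + 96 = 96 + N^{2}$)
$D{\left(39,-91 \right)} - 40380 = \left(96 + \left(-91\right)^{2}\right) - 40380 = \left(96 + 8281\right) - 40380 = 8377 - 40380 = -32003$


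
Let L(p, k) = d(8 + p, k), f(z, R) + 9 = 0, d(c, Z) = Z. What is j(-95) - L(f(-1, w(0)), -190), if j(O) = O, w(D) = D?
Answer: 95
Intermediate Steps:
f(z, R) = -9 (f(z, R) = -9 + 0 = -9)
L(p, k) = k
j(-95) - L(f(-1, w(0)), -190) = -95 - 1*(-190) = -95 + 190 = 95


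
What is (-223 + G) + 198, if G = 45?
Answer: 20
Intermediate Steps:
(-223 + G) + 198 = (-223 + 45) + 198 = -178 + 198 = 20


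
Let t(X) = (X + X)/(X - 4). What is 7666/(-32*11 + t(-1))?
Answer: -19165/879 ≈ -21.803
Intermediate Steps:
t(X) = 2*X/(-4 + X) (t(X) = (2*X)/(-4 + X) = 2*X/(-4 + X))
7666/(-32*11 + t(-1)) = 7666/(-32*11 + 2*(-1)/(-4 - 1)) = 7666/(-352 + 2*(-1)/(-5)) = 7666/(-352 + 2*(-1)*(-⅕)) = 7666/(-352 + ⅖) = 7666/(-1758/5) = 7666*(-5/1758) = -19165/879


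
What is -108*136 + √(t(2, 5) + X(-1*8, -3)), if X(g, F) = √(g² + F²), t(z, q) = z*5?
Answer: -14688 + √(10 + √73) ≈ -14684.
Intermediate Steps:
t(z, q) = 5*z
X(g, F) = √(F² + g²)
-108*136 + √(t(2, 5) + X(-1*8, -3)) = -108*136 + √(5*2 + √((-3)² + (-1*8)²)) = -14688 + √(10 + √(9 + (-8)²)) = -14688 + √(10 + √(9 + 64)) = -14688 + √(10 + √73)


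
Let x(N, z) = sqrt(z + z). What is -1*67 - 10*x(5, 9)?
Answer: -67 - 30*sqrt(2) ≈ -109.43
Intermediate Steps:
x(N, z) = sqrt(2)*sqrt(z) (x(N, z) = sqrt(2*z) = sqrt(2)*sqrt(z))
-1*67 - 10*x(5, 9) = -1*67 - 10*sqrt(2)*sqrt(9) = -67 - 10*sqrt(2)*3 = -67 - 30*sqrt(2)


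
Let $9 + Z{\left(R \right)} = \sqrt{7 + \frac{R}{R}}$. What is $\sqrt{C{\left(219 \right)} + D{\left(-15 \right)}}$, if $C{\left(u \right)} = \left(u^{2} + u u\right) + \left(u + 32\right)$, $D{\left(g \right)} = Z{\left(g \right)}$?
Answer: $\sqrt{96164 + 2 \sqrt{2}} \approx 310.11$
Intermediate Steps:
$Z{\left(R \right)} = -9 + 2 \sqrt{2}$ ($Z{\left(R \right)} = -9 + \sqrt{7 + \frac{R}{R}} = -9 + \sqrt{7 + 1} = -9 + \sqrt{8} = -9 + 2 \sqrt{2}$)
$D{\left(g \right)} = -9 + 2 \sqrt{2}$
$C{\left(u \right)} = 32 + u + 2 u^{2}$ ($C{\left(u \right)} = \left(u^{2} + u^{2}\right) + \left(32 + u\right) = 2 u^{2} + \left(32 + u\right) = 32 + u + 2 u^{2}$)
$\sqrt{C{\left(219 \right)} + D{\left(-15 \right)}} = \sqrt{\left(32 + 219 + 2 \cdot 219^{2}\right) - \left(9 - 2 \sqrt{2}\right)} = \sqrt{\left(32 + 219 + 2 \cdot 47961\right) - \left(9 - 2 \sqrt{2}\right)} = \sqrt{\left(32 + 219 + 95922\right) - \left(9 - 2 \sqrt{2}\right)} = \sqrt{96173 - \left(9 - 2 \sqrt{2}\right)} = \sqrt{96164 + 2 \sqrt{2}}$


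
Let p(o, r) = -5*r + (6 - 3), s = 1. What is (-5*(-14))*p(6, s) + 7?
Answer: -133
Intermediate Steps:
p(o, r) = 3 - 5*r (p(o, r) = -5*r + 3 = 3 - 5*r)
(-5*(-14))*p(6, s) + 7 = (-5*(-14))*(3 - 5*1) + 7 = 70*(3 - 5) + 7 = 70*(-2) + 7 = -140 + 7 = -133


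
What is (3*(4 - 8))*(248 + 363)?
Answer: -7332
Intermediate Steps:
(3*(4 - 8))*(248 + 363) = (3*(-4))*611 = -12*611 = -7332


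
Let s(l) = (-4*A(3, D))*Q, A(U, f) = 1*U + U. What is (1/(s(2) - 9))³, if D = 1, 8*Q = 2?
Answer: -1/3375 ≈ -0.00029630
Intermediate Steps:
Q = ¼ (Q = (⅛)*2 = ¼ ≈ 0.25000)
A(U, f) = 2*U (A(U, f) = U + U = 2*U)
s(l) = -6 (s(l) = -8*3*(¼) = -4*6*(¼) = -24*¼ = -6)
(1/(s(2) - 9))³ = (1/(-6 - 9))³ = (1/(-15))³ = (-1/15)³ = -1/3375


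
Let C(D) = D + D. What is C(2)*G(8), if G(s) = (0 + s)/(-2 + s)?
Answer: 16/3 ≈ 5.3333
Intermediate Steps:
C(D) = 2*D
G(s) = s/(-2 + s)
C(2)*G(8) = (2*2)*(8/(-2 + 8)) = 4*(8/6) = 4*(8*(1/6)) = 4*(4/3) = 16/3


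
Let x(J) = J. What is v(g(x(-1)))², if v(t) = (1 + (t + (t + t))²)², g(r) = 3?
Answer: 45212176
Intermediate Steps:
v(t) = (1 + 9*t²)² (v(t) = (1 + (t + 2*t)²)² = (1 + (3*t)²)² = (1 + 9*t²)²)
v(g(x(-1)))² = ((1 + 9*3²)²)² = ((1 + 9*9)²)² = ((1 + 81)²)² = (82²)² = 6724² = 45212176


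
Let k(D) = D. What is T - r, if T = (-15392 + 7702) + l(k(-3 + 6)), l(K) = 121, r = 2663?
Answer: -10232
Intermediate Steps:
T = -7569 (T = (-15392 + 7702) + 121 = -7690 + 121 = -7569)
T - r = -7569 - 1*2663 = -7569 - 2663 = -10232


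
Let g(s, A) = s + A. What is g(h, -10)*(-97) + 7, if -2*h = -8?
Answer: 589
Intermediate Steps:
h = 4 (h = -½*(-8) = 4)
g(s, A) = A + s
g(h, -10)*(-97) + 7 = (-10 + 4)*(-97) + 7 = -6*(-97) + 7 = 582 + 7 = 589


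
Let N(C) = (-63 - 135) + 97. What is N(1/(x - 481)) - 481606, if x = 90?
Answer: -481707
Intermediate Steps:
N(C) = -101 (N(C) = -198 + 97 = -101)
N(1/(x - 481)) - 481606 = -101 - 481606 = -481707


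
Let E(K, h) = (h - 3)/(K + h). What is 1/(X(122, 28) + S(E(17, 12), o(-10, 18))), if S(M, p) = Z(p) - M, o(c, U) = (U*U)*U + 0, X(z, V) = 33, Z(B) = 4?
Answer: 29/1064 ≈ 0.027256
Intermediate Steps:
E(K, h) = (-3 + h)/(K + h)
o(c, U) = U³ (o(c, U) = U²*U + 0 = U³ + 0 = U³)
S(M, p) = 4 - M
1/(X(122, 28) + S(E(17, 12), o(-10, 18))) = 1/(33 + (4 - (-3 + 12)/(17 + 12))) = 1/(33 + (4 - 9/29)) = 1/(33 + 107/29) = 1/(1064/29) = 29/1064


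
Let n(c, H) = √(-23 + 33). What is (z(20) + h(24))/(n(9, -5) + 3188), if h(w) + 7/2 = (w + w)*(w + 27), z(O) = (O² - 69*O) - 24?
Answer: 2296157/5081667 - 2881*√10/20326668 ≈ 0.45140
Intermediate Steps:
n(c, H) = √10
z(O) = -24 + O² - 69*O
h(w) = -7/2 + 2*w*(27 + w) (h(w) = -7/2 + (w + w)*(w + 27) = -7/2 + (2*w)*(27 + w) = -7/2 + 2*w*(27 + w))
(z(20) + h(24))/(n(9, -5) + 3188) = ((-24 + 20² - 69*20) + (-7/2 + 2*24² + 54*24))/(√10 + 3188) = ((-24 + 400 - 1380) + (-7/2 + 2*576 + 1296))/(3188 + √10) = (-1004 + (-7/2 + 1152 + 1296))/(3188 + √10) = (-1004 + 4889/2)/(3188 + √10) = 2881/(2*(3188 + √10))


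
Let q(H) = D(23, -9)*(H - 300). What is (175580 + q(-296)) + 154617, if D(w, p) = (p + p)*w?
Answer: 576941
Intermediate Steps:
D(w, p) = 2*p*w (D(w, p) = (2*p)*w = 2*p*w)
q(H) = 124200 - 414*H (q(H) = (2*(-9)*23)*(H - 300) = -414*(-300 + H) = 124200 - 414*H)
(175580 + q(-296)) + 154617 = (175580 + (124200 - 414*(-296))) + 154617 = (175580 + (124200 + 122544)) + 154617 = (175580 + 246744) + 154617 = 422324 + 154617 = 576941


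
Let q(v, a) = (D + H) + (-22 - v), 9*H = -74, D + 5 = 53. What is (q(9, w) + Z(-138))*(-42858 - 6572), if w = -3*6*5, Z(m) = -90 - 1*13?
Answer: 41916640/9 ≈ 4.6574e+6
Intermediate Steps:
D = 48 (D = -5 + 53 = 48)
H = -74/9 (H = (1/9)*(-74) = -74/9 ≈ -8.2222)
Z(m) = -103 (Z(m) = -90 - 13 = -103)
w = -90 (w = -18*5 = -90)
q(v, a) = 160/9 - v (q(v, a) = (48 - 74/9) + (-22 - v) = 358/9 + (-22 - v) = 160/9 - v)
(q(9, w) + Z(-138))*(-42858 - 6572) = ((160/9 - 1*9) - 103)*(-42858 - 6572) = ((160/9 - 9) - 103)*(-49430) = (79/9 - 103)*(-49430) = -848/9*(-49430) = 41916640/9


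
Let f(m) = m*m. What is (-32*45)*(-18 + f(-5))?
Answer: -10080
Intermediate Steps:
f(m) = m²
(-32*45)*(-18 + f(-5)) = (-32*45)*(-18 + (-5)²) = -1440*(-18 + 25) = -1440*7 = -10080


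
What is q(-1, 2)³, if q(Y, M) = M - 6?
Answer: -64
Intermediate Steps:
q(Y, M) = -6 + M
q(-1, 2)³ = (-6 + 2)³ = (-4)³ = -64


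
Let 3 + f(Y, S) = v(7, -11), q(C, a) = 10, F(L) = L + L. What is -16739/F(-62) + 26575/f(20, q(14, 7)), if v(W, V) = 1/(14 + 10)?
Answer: -77898731/8804 ≈ -8848.1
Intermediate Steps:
F(L) = 2*L
v(W, V) = 1/24
f(Y, S) = -71/24 (f(Y, S) = -3 + 1/24 = -71/24)
-16739/F(-62) + 26575/f(20, q(14, 7)) = -16739/(2*(-62)) + 26575/(-71/24) = -16739/(-124) + 26575*(-24/71) = -16739*(-1/124) - 637800/71 = 16739/124 - 637800/71 = -77898731/8804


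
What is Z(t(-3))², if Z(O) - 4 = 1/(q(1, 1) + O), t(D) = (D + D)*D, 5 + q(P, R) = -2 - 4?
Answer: 841/49 ≈ 17.163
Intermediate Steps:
q(P, R) = -11 (q(P, R) = -5 + (-2 - 4) = -5 - 6 = -11)
t(D) = 2*D² (t(D) = (2*D)*D = 2*D²)
Z(O) = 4 + 1/(-11 + O)
Z(t(-3))² = ((-43 + 4*(2*(-3)²))/(-11 + 2*(-3)²))² = ((-43 + 4*(2*9))/(-11 + 2*9))² = ((-43 + 4*18)/(-11 + 18))² = ((-43 + 72)/7)² = ((⅐)*29)² = (29/7)² = 841/49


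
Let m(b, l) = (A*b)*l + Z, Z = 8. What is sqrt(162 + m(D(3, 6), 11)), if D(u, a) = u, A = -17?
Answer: I*sqrt(391) ≈ 19.774*I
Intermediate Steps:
m(b, l) = 8 - 17*b*l (m(b, l) = (-17*b)*l + 8 = -17*b*l + 8 = 8 - 17*b*l)
sqrt(162 + m(D(3, 6), 11)) = sqrt(162 + (8 - 17*3*11)) = sqrt(162 + (8 - 561)) = sqrt(162 - 553) = sqrt(-391) = I*sqrt(391)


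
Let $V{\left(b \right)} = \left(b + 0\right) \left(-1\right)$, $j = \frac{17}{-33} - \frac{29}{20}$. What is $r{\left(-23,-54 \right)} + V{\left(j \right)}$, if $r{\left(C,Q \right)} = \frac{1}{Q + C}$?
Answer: $\frac{9019}{4620} \approx 1.9522$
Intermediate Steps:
$r{\left(C,Q \right)} = \frac{1}{C + Q}$
$j = - \frac{1297}{660}$ ($j = 17 \left(- \frac{1}{33}\right) - \frac{29}{20} = - \frac{17}{33} - \frac{29}{20} = - \frac{1297}{660} \approx -1.9652$)
$V{\left(b \right)} = - b$ ($V{\left(b \right)} = b \left(-1\right) = - b$)
$r{\left(-23,-54 \right)} + V{\left(j \right)} = \frac{1}{-23 - 54} - - \frac{1297}{660} = \frac{1}{-77} + \frac{1297}{660} = - \frac{1}{77} + \frac{1297}{660} = \frac{9019}{4620}$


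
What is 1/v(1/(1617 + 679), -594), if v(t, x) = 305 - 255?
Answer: 1/50 ≈ 0.020000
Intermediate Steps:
v(t, x) = 50
1/v(1/(1617 + 679), -594) = 1/50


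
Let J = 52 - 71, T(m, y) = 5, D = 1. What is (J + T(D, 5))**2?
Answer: 196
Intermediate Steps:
J = -19
(J + T(D, 5))**2 = (-19 + 5)**2 = (-14)**2 = 196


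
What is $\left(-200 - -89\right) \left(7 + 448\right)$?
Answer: $-50505$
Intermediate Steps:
$\left(-200 - -89\right) \left(7 + 448\right) = \left(-200 + 89\right) 455 = \left(-111\right) 455 = -50505$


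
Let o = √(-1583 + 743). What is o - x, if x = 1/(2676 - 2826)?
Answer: 1/150 + 2*I*√210 ≈ 0.0066667 + 28.983*I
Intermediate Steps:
o = 2*I*√210 (o = √(-840) = 2*I*√210 ≈ 28.983*I)
x = -1/150 (x = 1/(-150) = -1/150 ≈ -0.0066667)
o - x = 2*I*√210 - 1*(-1/150) = 2*I*√210 + 1/150 = 1/150 + 2*I*√210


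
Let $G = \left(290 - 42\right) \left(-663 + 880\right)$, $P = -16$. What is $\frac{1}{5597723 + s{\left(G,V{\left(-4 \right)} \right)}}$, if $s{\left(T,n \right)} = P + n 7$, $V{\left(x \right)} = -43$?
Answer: $\frac{1}{5597406} \approx 1.7865 \cdot 10^{-7}$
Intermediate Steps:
$G = 53816$ ($G = 248 \cdot 217 = 53816$)
$s{\left(T,n \right)} = -16 + 7 n$ ($s{\left(T,n \right)} = -16 + n 7 = -16 + 7 n$)
$\frac{1}{5597723 + s{\left(G,V{\left(-4 \right)} \right)}} = \frac{1}{5597723 + \left(-16 + 7 \left(-43\right)\right)} = \frac{1}{5597723 - 317} = \frac{1}{5597406}$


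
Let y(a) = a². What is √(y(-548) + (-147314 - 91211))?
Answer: √61779 ≈ 248.55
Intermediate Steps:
√(y(-548) + (-147314 - 91211)) = √((-548)² + (-147314 - 91211)) = √(300304 - 238525) = √61779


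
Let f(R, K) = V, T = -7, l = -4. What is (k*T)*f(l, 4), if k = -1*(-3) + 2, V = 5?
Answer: -175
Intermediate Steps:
k = 5 (k = 3 + 2 = 5)
f(R, K) = 5
(k*T)*f(l, 4) = (5*(-7))*5 = -35*5 = -175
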